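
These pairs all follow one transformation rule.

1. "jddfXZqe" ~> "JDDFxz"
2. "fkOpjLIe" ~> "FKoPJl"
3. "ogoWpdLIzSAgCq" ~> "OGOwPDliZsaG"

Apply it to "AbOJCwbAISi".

aBojcWBai

Rule — delete the last 2 characters, then flip the case of every letter.
On "AbOJCwbAISi": the first step gives "AbOJCwbAI", and the second then gives "aBojcWBai".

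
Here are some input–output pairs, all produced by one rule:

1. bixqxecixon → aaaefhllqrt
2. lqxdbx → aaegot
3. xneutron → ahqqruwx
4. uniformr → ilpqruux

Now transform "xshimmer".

In each case the input is transformed by: shift every letter 3 places forward in the alphabet (wrapping around), then sort the characters into alphabetical order.
For "xshimmer", step one produces "avklpphu"; step two turns that into "ahklppuv".
(Check on "uniformr": → "xqlirupu" → "ilpqruux" ✓)

ahklppuv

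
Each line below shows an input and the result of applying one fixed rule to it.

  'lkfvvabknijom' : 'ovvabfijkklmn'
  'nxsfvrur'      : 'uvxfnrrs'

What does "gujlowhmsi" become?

suwghijlmo

Rule — sort the characters into alphabetical order, then move the last 3 characters to the front (rotate right by 3).
On "gujlowhmsi" that produces "suwghijlmo".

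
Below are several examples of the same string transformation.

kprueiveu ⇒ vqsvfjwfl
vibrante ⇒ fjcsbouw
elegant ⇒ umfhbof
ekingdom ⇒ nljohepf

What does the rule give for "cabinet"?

ubcjofd

Looking at the pairs, the operation is to shift every letter 1 place forward in the alphabet (wrapping around), then swap the first and last characters.
"cabinet" → "dbcjofu" → "ubcjofd".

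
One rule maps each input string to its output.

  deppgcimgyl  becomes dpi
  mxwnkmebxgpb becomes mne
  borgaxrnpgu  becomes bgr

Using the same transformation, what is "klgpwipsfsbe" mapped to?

The rule is to delete the last 3 characters, then keep one character in every 3, starting at position 1 (positions 1st, 4th, 7th, ...).
Working it through for "klgpwipsfsbe": intermediate "klgpwipsf", final "kpp".

kpp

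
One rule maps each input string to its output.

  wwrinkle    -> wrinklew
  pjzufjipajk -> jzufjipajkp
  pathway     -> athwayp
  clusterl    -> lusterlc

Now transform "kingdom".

What's happening: move the first character to the end.
So "kingdom" becomes "ingdomk".

ingdomk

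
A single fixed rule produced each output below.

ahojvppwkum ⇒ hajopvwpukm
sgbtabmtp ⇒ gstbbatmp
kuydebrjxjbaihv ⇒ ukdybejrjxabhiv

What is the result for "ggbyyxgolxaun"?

ggybxyogxluan

Looking at the pairs, the operation is to swap each adjacent pair of characters (1↔2, 3↔4, ...).
So "ggbyyxgolxaun" becomes "ggybxyogxluan".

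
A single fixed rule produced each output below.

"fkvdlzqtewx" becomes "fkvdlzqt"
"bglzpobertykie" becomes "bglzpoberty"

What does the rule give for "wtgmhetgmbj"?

Looking at the pairs, the operation is to delete the last 3 characters.
On "wtgmhetgmbj" that produces "wtgmhetg".

wtgmhetg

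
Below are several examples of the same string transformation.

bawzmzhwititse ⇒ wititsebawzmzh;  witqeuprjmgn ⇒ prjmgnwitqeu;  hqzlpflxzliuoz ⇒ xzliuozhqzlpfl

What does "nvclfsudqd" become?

sudqdnvclf

The transformation: swap the front and back halves of the string.
Doing the same to "nvclfsudqd": "sudqdnvclf".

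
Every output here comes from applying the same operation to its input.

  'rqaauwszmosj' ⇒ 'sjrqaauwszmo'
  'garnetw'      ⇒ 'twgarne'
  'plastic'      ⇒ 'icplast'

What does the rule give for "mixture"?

Rule — move the last 2 characters to the front (rotate right by 2).
Doing the same to "mixture": "remixtu".

remixtu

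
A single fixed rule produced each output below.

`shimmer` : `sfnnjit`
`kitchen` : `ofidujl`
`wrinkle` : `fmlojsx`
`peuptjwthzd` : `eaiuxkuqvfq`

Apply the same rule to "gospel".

Each output is the input with this applied: reverse the string, then shift every letter 1 place forward in the alphabet (wrapping around).
Working it through for "gospel": intermediate "lepsog", final "mfqtph".
(Check on "shimmer": → "remmihs" → "sfnnjit" ✓)

mfqtph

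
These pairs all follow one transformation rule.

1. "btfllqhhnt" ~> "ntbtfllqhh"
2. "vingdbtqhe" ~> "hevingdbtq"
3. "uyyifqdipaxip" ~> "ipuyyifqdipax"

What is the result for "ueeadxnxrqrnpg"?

pgueeadxnxrqrn

Looking at the pairs, the operation is to move the last 2 characters to the front (rotate right by 2).
On "ueeadxnxrqrnpg" that produces "pgueeadxnxrqrn".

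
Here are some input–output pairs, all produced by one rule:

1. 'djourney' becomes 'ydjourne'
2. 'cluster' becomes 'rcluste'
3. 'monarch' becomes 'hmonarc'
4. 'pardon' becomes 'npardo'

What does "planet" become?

tplane

Each output is the input with this applied: move the last character to the front.
So "planet" becomes "tplane".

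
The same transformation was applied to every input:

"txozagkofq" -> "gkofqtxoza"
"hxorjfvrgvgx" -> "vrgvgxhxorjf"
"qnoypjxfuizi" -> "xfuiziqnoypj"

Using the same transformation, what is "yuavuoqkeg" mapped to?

Rule — swap the front and back halves of the string.
Applying that to "yuavuoqkeg" gives "oqkegyuavu".

oqkegyuavu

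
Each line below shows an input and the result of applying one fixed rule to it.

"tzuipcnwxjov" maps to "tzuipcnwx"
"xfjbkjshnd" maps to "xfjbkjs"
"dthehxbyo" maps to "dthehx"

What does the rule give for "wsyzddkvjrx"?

The transformation: delete the last 3 characters.
For "wsyzddkvjrx" the result is "wsyzddkv".

wsyzddkv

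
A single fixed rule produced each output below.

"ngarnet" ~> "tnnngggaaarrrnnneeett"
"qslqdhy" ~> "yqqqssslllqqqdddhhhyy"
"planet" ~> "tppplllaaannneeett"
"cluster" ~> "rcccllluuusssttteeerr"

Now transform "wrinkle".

ewwwrrriiinnnkkklllee

Each output is the input with this applied: repeat every character 3 times, then move the last character to the front.
"wrinkle" → "wwwrrriiinnnkkkllleee" → "ewwwrrriiinnnkkklllee".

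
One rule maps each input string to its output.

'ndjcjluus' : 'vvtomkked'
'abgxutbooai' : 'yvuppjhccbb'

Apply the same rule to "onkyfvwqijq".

In each case the input is transformed by: shift every letter 1 place forward in the alphabet (wrapping around), then sort the characters into reverse alphabetical order.
Working it through for "onkyfvwqijq": intermediate "polzgwxrjkr", final "zxwrrpolkjg".

zxwrrpolkjg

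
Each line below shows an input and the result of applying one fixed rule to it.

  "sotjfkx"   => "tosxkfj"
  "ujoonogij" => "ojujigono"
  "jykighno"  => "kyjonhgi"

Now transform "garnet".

ragten

The transformation: move the first 3 characters to the end (rotate left by 3), then reverse the string.
So "garnet" becomes "ragten".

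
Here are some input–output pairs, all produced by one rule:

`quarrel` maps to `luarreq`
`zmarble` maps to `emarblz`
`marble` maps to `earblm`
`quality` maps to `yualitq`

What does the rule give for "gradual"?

lraduag

The pattern: swap the first and last characters.
So "gradual" becomes "lraduag".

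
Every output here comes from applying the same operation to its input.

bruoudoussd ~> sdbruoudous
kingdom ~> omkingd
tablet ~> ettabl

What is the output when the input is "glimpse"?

The rule is to move the last 2 characters to the front (rotate right by 2).
So "glimpse" becomes "seglimp".

seglimp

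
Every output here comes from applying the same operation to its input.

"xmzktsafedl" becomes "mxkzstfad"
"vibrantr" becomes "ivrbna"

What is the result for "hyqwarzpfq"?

In each case the input is transformed by: swap each adjacent pair of characters (1↔2, 3↔4, ...), then delete the last 2 characters.
"hyqwarzpfq" → "yhwqrapzqf" → "yhwqrapz".

yhwqrapz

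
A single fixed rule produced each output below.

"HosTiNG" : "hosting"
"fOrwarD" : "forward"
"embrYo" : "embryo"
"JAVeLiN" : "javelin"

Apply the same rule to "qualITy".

quality

Rule — convert every letter to lowercase.
"qualITy" → "quality".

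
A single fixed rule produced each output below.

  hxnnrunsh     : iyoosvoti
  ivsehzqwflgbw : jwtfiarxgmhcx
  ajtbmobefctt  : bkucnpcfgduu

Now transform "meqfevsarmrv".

nfrgfwtbsnsw

Looking at the pairs, the operation is to shift every letter 1 place forward in the alphabet (wrapping around).
Applying that to "meqfevsarmrv" gives "nfrgfwtbsnsw".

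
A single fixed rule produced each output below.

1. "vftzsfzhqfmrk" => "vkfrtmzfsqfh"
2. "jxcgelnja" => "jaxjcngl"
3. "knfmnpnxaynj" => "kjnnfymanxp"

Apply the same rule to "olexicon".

Each output is the input with this applied: take characters alternately from the front and the back (1st, last, 2nd, 2nd-last, ...), then delete the last character.
"olexicon" → "onloecxi" → "onloecx".

onloecx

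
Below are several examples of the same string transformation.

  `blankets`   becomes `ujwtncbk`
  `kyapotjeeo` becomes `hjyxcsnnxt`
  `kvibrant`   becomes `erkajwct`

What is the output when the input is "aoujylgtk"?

xdshupctj

The pattern: shift every letter 9 places forward in the alphabet (wrapping around), then move the first character to the end.
Applying both steps to "aoujylgtk": "jxdshupct", then "xdshupctj".
(Check on "blankets": → "kujwtncb" → "ujwtncbk" ✓)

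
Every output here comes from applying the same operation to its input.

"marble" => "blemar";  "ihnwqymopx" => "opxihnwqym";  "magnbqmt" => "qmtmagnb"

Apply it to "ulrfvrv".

vrvulrf

Looking at the pairs, the operation is to move the last 3 characters to the front (rotate right by 3).
For "ulrfvrv" the result is "vrvulrf".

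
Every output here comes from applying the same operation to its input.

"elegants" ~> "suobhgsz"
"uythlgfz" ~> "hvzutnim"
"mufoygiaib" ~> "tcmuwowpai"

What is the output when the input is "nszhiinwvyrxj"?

Rule — shift every letter 12 places backward in the alphabet (wrapping around), then move the first 2 characters to the end (rotate left by 2).
For "nszhiinwvyrxj", step one produces "bgnvwwbkjmflx"; step two turns that into "nvwwbkjmflxbg".

nvwwbkjmflxbg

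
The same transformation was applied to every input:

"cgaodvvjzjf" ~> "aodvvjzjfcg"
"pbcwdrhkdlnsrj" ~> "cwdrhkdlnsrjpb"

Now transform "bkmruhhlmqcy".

Looking at the pairs, the operation is to move the first 2 characters to the end (rotate left by 2).
Doing the same to "bkmruhhlmqcy": "mruhhlmqcybk".

mruhhlmqcybk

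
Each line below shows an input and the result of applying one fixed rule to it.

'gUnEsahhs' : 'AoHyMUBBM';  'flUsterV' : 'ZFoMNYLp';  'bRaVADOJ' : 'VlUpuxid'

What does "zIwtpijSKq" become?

TcQNJCDmeK

The rule is to shift every letter 6 places backward in the alphabet (wrapping around), then flip the case of every letter.
For "zIwtpijSKq", step one produces "tCqnjcdMEk"; step two turns that into "TcQNJCDmeK".
(Check on "flUsterV": → "zfOmnylP" → "ZFoMNYLp" ✓)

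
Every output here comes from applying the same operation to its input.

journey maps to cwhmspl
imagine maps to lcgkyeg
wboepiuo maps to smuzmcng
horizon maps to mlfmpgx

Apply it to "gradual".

What's happening: shift every letter 2 places backward in the alphabet (wrapping around), then move the last 2 characters to the front (rotate right by 2).
On "gradual": the first step gives "epybsyj", and the second then gives "yjepybs".

yjepybs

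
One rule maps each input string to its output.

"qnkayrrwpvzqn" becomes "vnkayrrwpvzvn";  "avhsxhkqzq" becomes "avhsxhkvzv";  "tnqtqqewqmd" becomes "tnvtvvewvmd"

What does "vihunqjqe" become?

Looking at the pairs, the operation is to replace every "q" with "v".
Doing the same to "vihunqjqe": "vihunvjve".

vihunvjve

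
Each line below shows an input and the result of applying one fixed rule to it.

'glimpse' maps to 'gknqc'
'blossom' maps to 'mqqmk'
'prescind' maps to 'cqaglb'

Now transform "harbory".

pzmpw

Each output is the input with this applied: delete the first 2 characters, then shift every letter 2 places backward in the alphabet (wrapping around).
Applying both steps to "harbory": "rbory", then "pzmpw".
(Check on "glimpse": → "impse" → "gknqc" ✓)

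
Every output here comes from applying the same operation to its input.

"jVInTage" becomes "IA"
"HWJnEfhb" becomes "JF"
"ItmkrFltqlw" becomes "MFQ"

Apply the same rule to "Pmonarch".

OR

The pattern: keep one character in every 3, starting at position 3 (positions 3rd, 6th, 9th, ...), then convert every letter to uppercase.
Applying that to "Pmonarch" gives "OR".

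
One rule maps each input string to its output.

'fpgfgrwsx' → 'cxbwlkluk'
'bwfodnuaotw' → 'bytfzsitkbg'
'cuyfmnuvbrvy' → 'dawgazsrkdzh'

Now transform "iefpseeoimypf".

The rule is to shift every letter 5 places forward in the alphabet (wrapping around), then reverse the string.
For "iefpseeoimypf" the result is "kudrntjjxukjn".
(Check on "fpgfgrwsx": → "kulklwbxc" → "cxbwlkluk" ✓)

kudrntjjxukjn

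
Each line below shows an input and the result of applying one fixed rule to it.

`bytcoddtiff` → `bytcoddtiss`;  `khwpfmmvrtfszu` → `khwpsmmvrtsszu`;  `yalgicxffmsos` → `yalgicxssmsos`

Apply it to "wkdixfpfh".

wkdixspsh

The rule is to replace every "f" with "s".
"wkdixfpfh" → "wkdixspsh".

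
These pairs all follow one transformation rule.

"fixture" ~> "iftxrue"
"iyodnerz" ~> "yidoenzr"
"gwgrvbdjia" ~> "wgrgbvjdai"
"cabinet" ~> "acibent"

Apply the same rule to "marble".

Looking at the pairs, the operation is to swap each adjacent pair of characters (1↔2, 3↔4, ...).
So "marble" becomes "ambrel".

ambrel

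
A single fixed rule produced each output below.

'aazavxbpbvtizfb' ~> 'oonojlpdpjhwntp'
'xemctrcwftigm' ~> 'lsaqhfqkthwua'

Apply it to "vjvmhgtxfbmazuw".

The transformation: shift every letter 12 places backward in the alphabet (wrapping around).
So "vjvmhgtxfbmazuw" becomes "jxjavuhltpaonik".

jxjavuhltpaonik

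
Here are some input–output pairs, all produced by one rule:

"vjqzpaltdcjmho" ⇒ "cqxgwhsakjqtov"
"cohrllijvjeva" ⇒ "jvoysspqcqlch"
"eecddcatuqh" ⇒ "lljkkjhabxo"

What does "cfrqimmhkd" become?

In each case the input is transformed by: shift every letter 7 places forward in the alphabet (wrapping around).
Doing the same to "cfrqimmhkd": "jmyxpttork".

jmyxpttork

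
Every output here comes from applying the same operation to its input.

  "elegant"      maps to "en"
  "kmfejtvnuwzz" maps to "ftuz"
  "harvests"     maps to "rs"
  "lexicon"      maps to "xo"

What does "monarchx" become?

nc

The pattern: keep one character in every 3, starting at position 3 (positions 3rd, 6th, 9th, ...).
"monarchx" → "nc".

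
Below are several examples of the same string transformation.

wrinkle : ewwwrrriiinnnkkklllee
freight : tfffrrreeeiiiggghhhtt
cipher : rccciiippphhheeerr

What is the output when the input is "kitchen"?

nkkkiiitttccchhheeenn

Each output is the input with this applied: repeat every character 3 times, then move the last character to the front.
For "kitchen" the result is "nkkkiiitttccchhheeenn".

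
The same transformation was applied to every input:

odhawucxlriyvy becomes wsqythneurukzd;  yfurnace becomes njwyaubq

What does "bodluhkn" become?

hqdgjxkz

Looking at the pairs, the operation is to shift every letter 4 places backward in the alphabet (wrapping around), then move the first 3 characters to the end (rotate left by 3).
Working it through for "bodluhkn": intermediate "xkzhqdgj", final "hqdgjxkz".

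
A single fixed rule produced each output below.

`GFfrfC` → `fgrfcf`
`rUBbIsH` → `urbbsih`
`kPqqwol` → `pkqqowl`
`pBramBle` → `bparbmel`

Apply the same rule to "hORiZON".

In each case the input is transformed by: swap each adjacent pair of characters (1↔2, 3↔4, ...), then convert every letter to lowercase.
For "hORiZON", step one produces "OhiROZN"; step two turns that into "ohirozn".

ohirozn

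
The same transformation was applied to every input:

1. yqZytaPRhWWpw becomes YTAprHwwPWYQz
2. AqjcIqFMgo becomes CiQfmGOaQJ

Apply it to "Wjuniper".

NIPERwJU

In each case the input is transformed by: move the first 3 characters to the end (rotate left by 3), then flip the case of every letter.
Starting from "Wjuniper": after the first operation, "niperWju"; after the second, "NIPERwJU".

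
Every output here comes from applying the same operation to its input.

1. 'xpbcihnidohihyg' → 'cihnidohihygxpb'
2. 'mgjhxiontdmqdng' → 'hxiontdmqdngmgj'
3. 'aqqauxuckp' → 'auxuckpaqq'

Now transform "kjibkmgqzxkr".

bkmgqzxkrkji

The pattern: move the first 3 characters to the end (rotate left by 3).
Applying that to "kjibkmgqzxkr" gives "bkmgqzxkrkji".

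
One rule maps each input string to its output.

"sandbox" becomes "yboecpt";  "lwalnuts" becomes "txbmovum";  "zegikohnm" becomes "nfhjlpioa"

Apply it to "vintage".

Looking at the pairs, the operation is to shift every letter 1 place forward in the alphabet (wrapping around), then swap the first and last characters.
On "vintage": the first step gives "wjoubhf", and the second then gives "fjoubhw".

fjoubhw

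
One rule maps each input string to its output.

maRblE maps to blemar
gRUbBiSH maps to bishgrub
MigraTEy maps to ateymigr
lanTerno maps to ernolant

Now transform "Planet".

netpla

The rule is to swap the front and back halves of the string, then convert every letter to lowercase.
"Planet" → "netPla" → "netpla".
(Check on "maRblE": → "blEmaR" → "blemar" ✓)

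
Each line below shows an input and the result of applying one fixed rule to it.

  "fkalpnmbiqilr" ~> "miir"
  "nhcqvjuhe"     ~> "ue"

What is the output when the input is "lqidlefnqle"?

Each output is the input with this applied: keep every other character starting from the first (positions 1st, 3rd, 5th, ...), then delete the first 3 characters.
Starting from "lqidlefnqle": after the first operation, "lilfqe"; after the second, "fqe".

fqe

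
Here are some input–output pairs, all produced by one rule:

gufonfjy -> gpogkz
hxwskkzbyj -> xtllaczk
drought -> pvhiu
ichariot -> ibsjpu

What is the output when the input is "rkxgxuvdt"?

yhyvweu

The rule is to delete the first 2 characters, then shift every letter 1 place forward in the alphabet (wrapping around).
For "rkxgxuvdt", step one produces "xgxuvdt"; step two turns that into "yhyvweu".
(Check on "gufonfjy": → "fonfjy" → "gpogkz" ✓)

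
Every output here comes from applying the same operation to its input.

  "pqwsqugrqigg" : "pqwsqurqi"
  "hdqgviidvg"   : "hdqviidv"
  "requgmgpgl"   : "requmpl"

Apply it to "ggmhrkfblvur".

The pattern: remove every "g".
"ggmhrkfblvur" → "mhrkfblvur".

mhrkfblvur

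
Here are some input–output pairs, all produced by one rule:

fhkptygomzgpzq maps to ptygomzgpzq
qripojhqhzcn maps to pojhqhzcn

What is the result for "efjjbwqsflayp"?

Looking at the pairs, the operation is to delete the first 3 characters.
On "efjjbwqsflayp" that produces "jbwqsflayp".

jbwqsflayp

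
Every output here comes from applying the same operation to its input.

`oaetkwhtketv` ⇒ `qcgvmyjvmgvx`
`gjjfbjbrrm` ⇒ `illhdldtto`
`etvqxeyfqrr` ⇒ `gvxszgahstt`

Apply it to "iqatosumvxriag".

What's happening: shift every letter 2 places forward in the alphabet (wrapping around).
Doing the same to "iqatosumvxriag": "kscvquwoxztkci".

kscvquwoxztkci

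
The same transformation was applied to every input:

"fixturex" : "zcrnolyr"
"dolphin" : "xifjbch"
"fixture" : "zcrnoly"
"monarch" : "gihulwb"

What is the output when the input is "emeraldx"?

ygylufxr

In each case the input is transformed by: shift every letter 6 places backward in the alphabet (wrapping around).
"emeraldx" → "ygylufxr".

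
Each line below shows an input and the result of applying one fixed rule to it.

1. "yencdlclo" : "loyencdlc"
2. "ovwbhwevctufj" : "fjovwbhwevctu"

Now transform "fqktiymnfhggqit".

What's happening: move the last 2 characters to the front (rotate right by 2).
For "fqktiymnfhggqit" the result is "itfqktiymnfhggq".

itfqktiymnfhggq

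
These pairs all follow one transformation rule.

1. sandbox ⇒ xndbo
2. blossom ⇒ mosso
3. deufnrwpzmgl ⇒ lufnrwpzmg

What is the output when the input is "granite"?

What's happening: delete the first 2 characters, then move the last character to the front.
"granite" → "anite" → "eanit".

eanit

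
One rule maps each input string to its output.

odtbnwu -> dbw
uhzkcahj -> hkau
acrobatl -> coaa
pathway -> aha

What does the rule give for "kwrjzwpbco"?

The rule is to swap the first and last characters, then keep every other character starting from the second (positions 2nd, 4th, 6th, ...).
"kwrjzwpbco" → "wjwbk".

wjwbk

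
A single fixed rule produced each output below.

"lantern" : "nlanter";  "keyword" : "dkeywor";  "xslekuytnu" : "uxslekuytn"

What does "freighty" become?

yfreight

Each output is the input with this applied: move the last character to the front.
So "freighty" becomes "yfreight".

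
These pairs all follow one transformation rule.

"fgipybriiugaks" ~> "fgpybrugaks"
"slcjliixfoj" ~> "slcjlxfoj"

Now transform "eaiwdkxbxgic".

eawdkxbxgc

In each case the input is transformed by: remove every "i".
For "eaiwdkxbxgic" the result is "eawdkxbxgc".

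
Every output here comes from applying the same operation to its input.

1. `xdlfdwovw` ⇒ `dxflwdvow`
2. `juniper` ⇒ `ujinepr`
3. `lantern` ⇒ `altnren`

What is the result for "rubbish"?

urbbsih

Looking at the pairs, the operation is to swap each adjacent pair of characters (1↔2, 3↔4, ...).
"rubbish" → "urbbsih".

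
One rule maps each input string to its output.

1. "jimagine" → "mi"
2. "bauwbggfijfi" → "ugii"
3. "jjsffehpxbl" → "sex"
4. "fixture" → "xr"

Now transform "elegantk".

The rule is to keep one character in every 3, starting at position 3 (positions 3rd, 6th, 9th, ...).
Doing the same to "elegantk": "en".

en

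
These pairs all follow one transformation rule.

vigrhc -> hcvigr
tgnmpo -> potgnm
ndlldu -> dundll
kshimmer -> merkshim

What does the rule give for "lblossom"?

somlblos

Rule — move the first character to the end, then swap the front and back halves of the string.
On "lblossom": the first step gives "blossoml", and the second then gives "somlblos".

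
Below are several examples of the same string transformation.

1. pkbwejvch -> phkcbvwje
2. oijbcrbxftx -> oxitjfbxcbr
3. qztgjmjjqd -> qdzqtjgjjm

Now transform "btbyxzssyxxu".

Each output is the input with this applied: take characters alternately from the front and the back (1st, last, 2nd, 2nd-last, ...).
So "btbyxzssyxxu" becomes "butxbxyyxszs".

butxbxyyxszs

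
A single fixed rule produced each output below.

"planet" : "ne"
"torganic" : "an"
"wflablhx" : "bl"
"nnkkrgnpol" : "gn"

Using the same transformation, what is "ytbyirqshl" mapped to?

rq

Each output is the input with this applied: swap the front and back halves of the string, then keep only the first 2 characters.
On "ytbyirqshl" that produces "rq".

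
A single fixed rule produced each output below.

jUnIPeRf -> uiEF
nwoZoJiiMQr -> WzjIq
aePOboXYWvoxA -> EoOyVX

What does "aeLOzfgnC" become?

EoFN

Rule — flip the case of every letter, then keep every other character starting from the second (positions 2nd, 4th, 6th, ...).
Doing the same to "aeLOzfgnC": "EoFN".
(Check on "nwoZoJiiMQr": → "NWOzOjIImqR" → "WzjIq" ✓)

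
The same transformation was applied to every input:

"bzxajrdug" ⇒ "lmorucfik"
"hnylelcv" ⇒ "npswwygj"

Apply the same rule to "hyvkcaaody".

Rule — sort the characters into alphabetical order, then shift every letter 11 places forward in the alphabet (wrapping around).
Working it through for "hyvkcaaody": intermediate "aacdhkovyy", final "llnosvzgjj".

llnosvzgjj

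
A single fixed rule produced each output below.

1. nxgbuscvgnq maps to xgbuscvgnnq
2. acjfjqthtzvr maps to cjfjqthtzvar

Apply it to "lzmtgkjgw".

The pattern: swap the first and last characters, then move the first character to the end.
For "lzmtgkjgw", step one produces "wzmtgkjgl"; step two turns that into "zmtgkjglw".

zmtgkjglw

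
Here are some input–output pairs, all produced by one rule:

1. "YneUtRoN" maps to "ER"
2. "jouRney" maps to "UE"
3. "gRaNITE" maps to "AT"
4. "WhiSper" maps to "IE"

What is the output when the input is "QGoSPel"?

In each case the input is transformed by: keep one character in every 3, starting at position 3 (positions 3rd, 6th, 9th, ...), then convert every letter to uppercase.
On "QGoSPel": the first step gives "oe", and the second then gives "OE".

OE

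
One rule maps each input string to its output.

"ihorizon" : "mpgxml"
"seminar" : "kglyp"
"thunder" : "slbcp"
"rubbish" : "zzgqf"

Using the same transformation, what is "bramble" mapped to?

Looking at the pairs, the operation is to delete the first 2 characters, then shift every letter 2 places backward in the alphabet (wrapping around).
For "bramble", step one produces "amble"; step two turns that into "ykzjc".

ykzjc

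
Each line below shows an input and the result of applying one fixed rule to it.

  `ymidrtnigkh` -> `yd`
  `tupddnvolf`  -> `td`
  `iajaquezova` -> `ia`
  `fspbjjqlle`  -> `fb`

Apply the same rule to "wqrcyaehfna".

wc

In each case the input is transformed by: keep one character in every 3, starting at position 1 (positions 1st, 4th, 7th, ...), then keep only the first 2 characters.
"wqrcyaehfna" → "wcen" → "wc".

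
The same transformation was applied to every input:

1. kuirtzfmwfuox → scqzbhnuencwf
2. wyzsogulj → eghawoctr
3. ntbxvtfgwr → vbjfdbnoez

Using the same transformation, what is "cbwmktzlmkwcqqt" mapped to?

Rule — shift every letter 8 places forward in the alphabet (wrapping around).
On "cbwmktzlmkwcqqt" that produces "kjeusbhtusekyyb".

kjeusbhtusekyyb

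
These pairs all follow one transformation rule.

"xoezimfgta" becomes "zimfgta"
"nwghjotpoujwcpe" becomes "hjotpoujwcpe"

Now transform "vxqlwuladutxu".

lwuladutxu

What's happening: delete the first 3 characters.
"vxqlwuladutxu" → "lwuladutxu".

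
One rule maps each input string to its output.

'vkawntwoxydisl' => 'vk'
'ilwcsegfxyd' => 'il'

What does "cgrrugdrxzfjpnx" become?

In each case the input is transformed by: keep only the first 2 characters.
So "cgrrugdrxzfjpnx" becomes "cg".

cg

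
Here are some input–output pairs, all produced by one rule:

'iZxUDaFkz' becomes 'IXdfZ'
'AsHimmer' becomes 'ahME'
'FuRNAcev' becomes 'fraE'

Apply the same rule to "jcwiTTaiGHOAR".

The rule is to keep every other character starting from the first (positions 1st, 3rd, 5th, ...), then flip the case of every letter.
On "jcwiTTaiGHOAR": the first step gives "jwTaGOR", and the second then gives "JWtAgor".

JWtAgor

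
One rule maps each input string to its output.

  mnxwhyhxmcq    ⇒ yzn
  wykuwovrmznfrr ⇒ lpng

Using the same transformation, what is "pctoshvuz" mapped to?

What's happening: shift every letter 1 place forward in the alphabet (wrapping around), then keep one character in every 3, starting at position 3 (positions 3rd, 6th, 9th, ...).
Working it through for "pctoshvuz": intermediate "qduptiwva", final "uia".

uia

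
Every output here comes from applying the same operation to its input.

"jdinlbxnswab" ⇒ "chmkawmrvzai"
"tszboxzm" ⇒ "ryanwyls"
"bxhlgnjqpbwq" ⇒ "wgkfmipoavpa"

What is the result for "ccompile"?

bnlohkdb

What's happening: move the first character to the end, then shift every letter 1 place backward in the alphabet (wrapping around).
"ccompile" → "compilec" → "bnlohkdb".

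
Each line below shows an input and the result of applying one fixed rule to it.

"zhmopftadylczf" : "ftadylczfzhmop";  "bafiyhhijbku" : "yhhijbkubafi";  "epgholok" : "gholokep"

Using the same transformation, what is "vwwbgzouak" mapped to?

bgzouakvww

What's happening: swap the front and back halves of the string, then move the last 2 characters to the front (rotate right by 2).
Applying that to "vwwbgzouak" gives "bgzouakvww".
(Check on "bafiyhhijbku": → "hijbkubafiyh" → "yhhijbkubafi" ✓)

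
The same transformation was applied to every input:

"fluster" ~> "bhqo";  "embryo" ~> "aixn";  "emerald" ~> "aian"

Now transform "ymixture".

In each case the input is transformed by: shift every letter 4 places backward in the alphabet (wrapping around), then keep only the first 4 characters.
Applying that to "ymixture" gives "uiet".
(Check on "emerald": → "aianwhz" → "aian" ✓)

uiet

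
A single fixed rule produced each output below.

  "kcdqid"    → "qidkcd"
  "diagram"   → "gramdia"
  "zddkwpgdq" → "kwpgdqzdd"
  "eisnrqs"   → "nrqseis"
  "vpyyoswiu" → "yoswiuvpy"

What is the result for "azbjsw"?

jswazb

Rule — move the first 3 characters to the end (rotate left by 3).
For "azbjsw" the result is "jswazb".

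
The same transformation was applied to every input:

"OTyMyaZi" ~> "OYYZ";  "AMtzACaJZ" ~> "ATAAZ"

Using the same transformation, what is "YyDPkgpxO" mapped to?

Looking at the pairs, the operation is to keep every other character starting from the first (positions 1st, 3rd, 5th, ...), then convert every letter to uppercase.
"YyDPkgpxO" → "YDkpO" → "YDKPO".

YDKPO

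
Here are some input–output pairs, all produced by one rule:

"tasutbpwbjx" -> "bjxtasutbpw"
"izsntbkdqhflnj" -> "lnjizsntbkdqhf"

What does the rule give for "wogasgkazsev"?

What's happening: move the last 3 characters to the front (rotate right by 3).
On "wogasgkazsev" that produces "sevwogasgkaz".

sevwogasgkaz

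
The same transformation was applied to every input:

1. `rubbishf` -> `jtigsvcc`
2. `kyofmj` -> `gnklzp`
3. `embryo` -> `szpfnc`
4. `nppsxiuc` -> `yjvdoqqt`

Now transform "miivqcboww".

The transformation: shift every letter 1 place forward in the alphabet (wrapping around), then swap the front and back halves of the string.
Working it through for "miivqcboww": intermediate "njjwrdcpxx", final "dcpxxnjjwr".

dcpxxnjjwr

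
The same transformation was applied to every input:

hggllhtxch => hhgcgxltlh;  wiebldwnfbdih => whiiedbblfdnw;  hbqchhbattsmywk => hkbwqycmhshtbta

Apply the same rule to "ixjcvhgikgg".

The transformation: take characters alternately from the front and the back (1st, last, 2nd, 2nd-last, ...).
Doing the same to "ixjcvhgikgg": "igxgjkcivgh".

igxgjkcivgh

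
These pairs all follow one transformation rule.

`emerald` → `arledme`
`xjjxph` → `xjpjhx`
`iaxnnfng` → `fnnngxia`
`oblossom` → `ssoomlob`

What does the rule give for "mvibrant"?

arnbtimv

The transformation: move the last 3 characters to the front (rotate right by 3), then take characters alternately from the front and the back (1st, last, 2nd, 2nd-last, ...).
"mvibrant" → "arnbtimv".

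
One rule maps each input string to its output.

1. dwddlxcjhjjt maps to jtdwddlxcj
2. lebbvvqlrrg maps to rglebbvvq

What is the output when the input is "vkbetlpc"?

pcvkbe

Rule — move the last 2 characters to the front (rotate right by 2), then delete the last 2 characters.
Applying both steps to "vkbetlpc": "pcvkbetl", then "pcvkbe".
(Check on "lebbvvqlrrg": → "rglebbvvqlr" → "rglebbvvq" ✓)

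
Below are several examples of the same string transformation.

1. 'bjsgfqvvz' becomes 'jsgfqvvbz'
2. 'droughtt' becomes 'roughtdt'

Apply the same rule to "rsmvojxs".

In each case the input is transformed by: swap the first and last characters, then move the first character to the end.
So "rsmvojxs" becomes "smvojxrs".

smvojxrs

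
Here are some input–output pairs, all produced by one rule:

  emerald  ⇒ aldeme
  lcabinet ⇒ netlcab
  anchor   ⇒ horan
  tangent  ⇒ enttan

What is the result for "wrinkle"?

In each case the input is transformed by: move the last 3 characters to the front (rotate right by 3), then delete the last character.
For "wrinkle", step one produces "klewrin"; step two turns that into "klewri".

klewri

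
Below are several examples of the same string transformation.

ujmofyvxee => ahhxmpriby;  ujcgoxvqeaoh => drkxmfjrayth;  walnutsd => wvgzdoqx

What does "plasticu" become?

The rule is to shift every letter 3 places forward in the alphabet (wrapping around), then move the last 3 characters to the front (rotate right by 3).
On "plasticu": the first step gives "sodvwlfx", and the second then gives "lfxsodvw".

lfxsodvw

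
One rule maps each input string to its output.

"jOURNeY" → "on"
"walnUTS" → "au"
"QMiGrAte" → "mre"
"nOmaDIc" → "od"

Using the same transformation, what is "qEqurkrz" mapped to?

The transformation: keep one character in every 3, starting at position 2 (positions 2nd, 5th, 8th, ...), then convert every letter to lowercase.
For "qEqurkrz", step one produces "Erz"; step two turns that into "erz".

erz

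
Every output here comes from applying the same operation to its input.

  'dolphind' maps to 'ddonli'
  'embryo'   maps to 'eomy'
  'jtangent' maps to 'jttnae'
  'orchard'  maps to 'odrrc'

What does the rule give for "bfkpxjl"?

blfjk

The transformation: take characters alternately from the front and the back (1st, last, 2nd, 2nd-last, ...), then delete the last 2 characters.
Doing the same to "bfkpxjl": "blfjk".
(Check on "orchard": → "odrrcah" → "odrrc" ✓)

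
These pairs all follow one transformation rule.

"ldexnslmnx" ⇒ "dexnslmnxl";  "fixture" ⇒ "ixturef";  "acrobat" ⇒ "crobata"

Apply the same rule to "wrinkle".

rinklew

Each output is the input with this applied: move the first character to the end.
Doing the same to "wrinkle": "rinklew".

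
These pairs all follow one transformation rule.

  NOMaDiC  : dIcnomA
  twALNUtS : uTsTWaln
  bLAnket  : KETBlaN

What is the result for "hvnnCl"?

In each case the input is transformed by: move the last 3 characters to the front (rotate right by 3), then flip the case of every letter.
Working it through for "hvnnCl": intermediate "nClhvn", final "NcLHVN".

NcLHVN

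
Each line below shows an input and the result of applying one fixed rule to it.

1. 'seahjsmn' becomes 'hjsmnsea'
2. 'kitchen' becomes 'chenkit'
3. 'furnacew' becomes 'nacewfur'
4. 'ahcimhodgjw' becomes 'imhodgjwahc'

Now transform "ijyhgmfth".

hgmfthijy

The rule is to move the first 3 characters to the end (rotate left by 3).
So "ijyhgmfth" becomes "hgmfthijy".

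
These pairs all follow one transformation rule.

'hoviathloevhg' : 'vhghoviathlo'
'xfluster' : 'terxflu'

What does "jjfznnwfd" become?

wfdjjfzn

The transformation: move the last 3 characters to the front (rotate right by 3), then delete the last character.
On "jjfznnwfd": the first step gives "wfdjjfznn", and the second then gives "wfdjjfzn".
(Check on "xfluster": → "terxflus" → "terxflu" ✓)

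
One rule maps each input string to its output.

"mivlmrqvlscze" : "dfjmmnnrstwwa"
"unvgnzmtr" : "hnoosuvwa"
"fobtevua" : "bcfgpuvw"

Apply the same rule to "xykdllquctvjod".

The transformation: sort the characters into alphabetical order, then shift every letter 1 place forward in the alphabet (wrapping around).
Working it through for "xykdllquctvjod": intermediate "cddjklloqtuvxy", final "deeklmmpruvwyz".

deeklmmpruvwyz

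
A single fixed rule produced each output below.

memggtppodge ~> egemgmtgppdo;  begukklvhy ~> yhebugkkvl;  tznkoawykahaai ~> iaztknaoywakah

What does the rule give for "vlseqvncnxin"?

What's happening: swap each adjacent pair of characters (1↔2, 3↔4, ...), then move the last 2 characters to the front (rotate right by 2).
For "vlseqvncnxin", step one produces "lvesvqcnxnni"; step two turns that into "nilvesvqcnxn".

nilvesvqcnxn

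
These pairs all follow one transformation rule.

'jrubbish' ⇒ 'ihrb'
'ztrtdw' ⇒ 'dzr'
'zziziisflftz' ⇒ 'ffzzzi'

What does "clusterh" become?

ehls

Looking at the pairs, the operation is to swap the front and back halves of the string, then keep every other character starting from the second (positions 2nd, 4th, 6th, ...).
Working it through for "clusterh": intermediate "terhclus", final "ehls".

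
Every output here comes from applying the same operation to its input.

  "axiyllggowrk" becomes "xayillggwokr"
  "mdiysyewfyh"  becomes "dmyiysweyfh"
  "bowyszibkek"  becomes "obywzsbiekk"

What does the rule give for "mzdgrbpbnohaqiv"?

zmgdbrbponahiqv

Rule — swap each adjacent pair of characters (1↔2, 3↔4, ...).
On "mzdgrbpbnohaqiv" that produces "zmgdbrbponahiqv".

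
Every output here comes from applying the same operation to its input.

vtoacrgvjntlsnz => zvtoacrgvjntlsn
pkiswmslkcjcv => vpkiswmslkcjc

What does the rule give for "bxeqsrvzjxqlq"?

qbxeqsrvzjxql

Rule — move the last character to the front.
Applying that to "bxeqsrvzjxqlq" gives "qbxeqsrvzjxql".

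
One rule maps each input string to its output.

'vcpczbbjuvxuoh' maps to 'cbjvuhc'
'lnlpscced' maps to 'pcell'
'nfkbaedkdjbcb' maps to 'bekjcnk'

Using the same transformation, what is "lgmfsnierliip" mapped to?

fnelilm

Each output is the input with this applied: move the first 3 characters to the end (rotate left by 3), then keep every other character starting from the first (positions 1st, 3rd, 5th, ...).
Applying that to "lgmfsnierliip" gives "fnelilm".
(Check on "vcpczbbjuvxuoh": → "czbbjuvxuohvcp" → "cbjvuhc" ✓)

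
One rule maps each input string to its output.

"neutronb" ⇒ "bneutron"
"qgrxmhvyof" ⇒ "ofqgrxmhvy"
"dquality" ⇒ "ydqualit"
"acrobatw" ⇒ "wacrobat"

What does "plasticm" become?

mplastic

In each case the input is transformed by: swap the front and back halves of the string, then move the first 3 characters to the end (rotate left by 3).
For "plasticm", step one produces "ticmplas"; step two turns that into "mplastic".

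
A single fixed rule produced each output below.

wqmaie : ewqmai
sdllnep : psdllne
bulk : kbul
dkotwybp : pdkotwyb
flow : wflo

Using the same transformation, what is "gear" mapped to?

The rule is to move the last character to the front.
Doing the same to "gear": "rgea".

rgea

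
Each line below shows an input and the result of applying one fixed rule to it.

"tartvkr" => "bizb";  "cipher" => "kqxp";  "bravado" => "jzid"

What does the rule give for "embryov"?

mujz

Rule — shift every letter 8 places forward in the alphabet (wrapping around), then keep only the first 4 characters.
Doing the same to "embryov": "mujz".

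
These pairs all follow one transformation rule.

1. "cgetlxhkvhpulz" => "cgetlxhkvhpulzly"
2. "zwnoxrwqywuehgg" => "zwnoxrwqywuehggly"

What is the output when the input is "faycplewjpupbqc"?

faycplewjpupbqcly

In each case the input is transformed by: append "ly".
"faycplewjpupbqc" → "faycplewjpupbqcly".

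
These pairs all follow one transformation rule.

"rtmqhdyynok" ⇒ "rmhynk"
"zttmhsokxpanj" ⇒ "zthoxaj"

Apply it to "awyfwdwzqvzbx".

aywwqzx

What's happening: keep every other character starting from the first (positions 1st, 3rd, 5th, ...).
Applying that to "awyfwdwzqvzbx" gives "aywwqzx".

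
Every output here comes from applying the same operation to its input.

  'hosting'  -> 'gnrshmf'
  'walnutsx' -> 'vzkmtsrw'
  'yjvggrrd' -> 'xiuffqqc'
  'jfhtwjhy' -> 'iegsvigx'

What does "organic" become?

nqfzmhb

In each case the input is transformed by: shift every letter 1 place backward in the alphabet (wrapping around).
For "organic" the result is "nqfzmhb".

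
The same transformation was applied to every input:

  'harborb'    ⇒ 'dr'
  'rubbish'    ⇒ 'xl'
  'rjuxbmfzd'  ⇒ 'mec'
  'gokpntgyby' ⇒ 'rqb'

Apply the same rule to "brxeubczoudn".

In each case the input is transformed by: shift every letter 3 places forward in the alphabet (wrapping around), then keep one character in every 3, starting at position 2 (positions 2nd, 5th, 8th, ...).
Applying that to "brxeubczoudn" gives "uxcg".
(Check on "gokpntgyby": → "jrnsqwjbeb" → "rqb" ✓)

uxcg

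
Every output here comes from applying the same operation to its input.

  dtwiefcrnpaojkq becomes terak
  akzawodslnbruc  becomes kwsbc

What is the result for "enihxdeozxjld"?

What's happening: keep one character in every 3, starting at position 2 (positions 2nd, 5th, 8th, ...).
So "enihxdeozxjld" becomes "nxoj".

nxoj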